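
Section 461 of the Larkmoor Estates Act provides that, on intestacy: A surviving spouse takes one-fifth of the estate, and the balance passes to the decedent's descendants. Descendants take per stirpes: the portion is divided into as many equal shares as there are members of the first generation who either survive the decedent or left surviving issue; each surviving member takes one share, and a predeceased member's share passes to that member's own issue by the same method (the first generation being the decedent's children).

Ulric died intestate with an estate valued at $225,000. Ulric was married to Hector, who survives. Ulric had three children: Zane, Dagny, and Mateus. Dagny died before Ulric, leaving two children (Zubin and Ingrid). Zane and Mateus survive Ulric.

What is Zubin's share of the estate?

Zubin receives $30,000.

Hector takes one-fifth of $225,000 = $45,000. The remaining $180,000 passes to the descendants.
The descendants' portion ($180,000) is divided into 3 shares of $60,000: Zane and Mateus each take $60,000; Dagny's $60,000 share passes to Dagny's issue.
Dagny's share ($60,000) is divided into 2 shares of $30,000: Zubin and Ingrid each take $30,000.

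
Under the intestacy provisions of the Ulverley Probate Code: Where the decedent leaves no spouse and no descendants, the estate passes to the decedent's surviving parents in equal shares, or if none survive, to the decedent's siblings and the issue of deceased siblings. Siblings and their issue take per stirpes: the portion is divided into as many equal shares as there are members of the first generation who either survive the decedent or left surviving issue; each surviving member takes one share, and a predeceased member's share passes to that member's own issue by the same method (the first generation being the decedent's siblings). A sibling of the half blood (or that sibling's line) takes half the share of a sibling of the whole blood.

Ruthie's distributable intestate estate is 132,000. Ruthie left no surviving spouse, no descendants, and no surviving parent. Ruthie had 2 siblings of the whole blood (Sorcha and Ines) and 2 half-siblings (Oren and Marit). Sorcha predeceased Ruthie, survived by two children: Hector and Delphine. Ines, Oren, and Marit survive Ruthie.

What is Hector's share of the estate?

The entire 132,000 passes to the siblings and their issue.
Counting each half-blood sibling's line as half a unit, there are 3 units in 132,000, so one unit is 44,000. Whole-blood lines (Sorcha and Ines) take 44,000 each; half-blood lines (Oren and Marit) take 22,000 each.
Sorcha's share (44,000) is divided into 2 shares of 22,000: Hector and Delphine each take 22,000.

Hector receives 22,000.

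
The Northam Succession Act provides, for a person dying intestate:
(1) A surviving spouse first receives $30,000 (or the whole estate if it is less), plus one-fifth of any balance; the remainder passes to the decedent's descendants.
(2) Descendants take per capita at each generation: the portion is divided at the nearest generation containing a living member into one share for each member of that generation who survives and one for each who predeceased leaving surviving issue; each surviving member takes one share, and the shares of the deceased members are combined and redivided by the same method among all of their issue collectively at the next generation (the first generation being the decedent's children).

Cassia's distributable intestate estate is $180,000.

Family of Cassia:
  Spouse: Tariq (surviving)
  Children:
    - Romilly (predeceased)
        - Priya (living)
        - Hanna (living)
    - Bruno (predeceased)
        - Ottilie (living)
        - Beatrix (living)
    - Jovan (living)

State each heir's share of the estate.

Tariq first takes $30,000, leaving a balance of $150,000. Tariq then takes one-fifth of the balance ($30,000), for a total of $60,000. The remaining $120,000 passes to the descendants.
The descendants' portion ($120,000) is divided at the children's generation into 3 shares of $40,000. Jovan takes $40,000. The 2 shares of the deceased (Romilly and Bruno) are combined into a pool of $80,000.
That pool ($80,000) is divided at the grandchildren's generation equally among Priya, Hanna, Ottilie, and Beatrix: $20,000 each.

Tariq: $60,000; Priya: $20,000; Hanna: $20,000; Ottilie: $20,000; Beatrix: $20,000; Jovan: $40,000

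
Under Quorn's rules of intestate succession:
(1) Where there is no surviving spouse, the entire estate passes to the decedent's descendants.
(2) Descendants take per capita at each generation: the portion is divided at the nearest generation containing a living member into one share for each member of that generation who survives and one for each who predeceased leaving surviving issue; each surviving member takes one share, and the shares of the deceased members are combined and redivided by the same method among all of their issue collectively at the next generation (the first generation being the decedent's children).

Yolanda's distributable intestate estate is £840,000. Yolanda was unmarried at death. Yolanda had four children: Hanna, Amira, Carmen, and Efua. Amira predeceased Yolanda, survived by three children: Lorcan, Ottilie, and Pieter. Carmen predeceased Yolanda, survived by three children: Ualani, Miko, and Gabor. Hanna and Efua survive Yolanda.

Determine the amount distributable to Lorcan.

Lorcan receives £70,000.

The entire £840,000 passes to the descendants.
That amount (£840,000) is divided at the children's generation into 4 shares of £210,000. Hanna and Efua each take £210,000. The 2 shares of the deceased (Amira and Carmen) are combined into a pool of £420,000.
That pool (£420,000) is divided at the grandchildren's generation equally among Lorcan, Ottilie, Pieter, Ualani, Miko, and Gabor: £70,000 each.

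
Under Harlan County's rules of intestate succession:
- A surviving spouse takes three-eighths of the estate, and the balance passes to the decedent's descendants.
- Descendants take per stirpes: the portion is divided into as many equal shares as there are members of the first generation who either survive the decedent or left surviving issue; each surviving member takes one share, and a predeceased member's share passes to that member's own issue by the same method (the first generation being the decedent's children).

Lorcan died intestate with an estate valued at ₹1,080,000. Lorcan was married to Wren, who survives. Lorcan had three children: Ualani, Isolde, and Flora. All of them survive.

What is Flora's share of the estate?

Wren takes three-eighths of ₹1,080,000 = ₹405,000. The remaining ₹675,000 passes to the descendants.
The descendants' portion (₹675,000) is divided into 3 shares of ₹225,000: Ualani, Isolde, and Flora each take ₹225,000.

Flora receives ₹225,000.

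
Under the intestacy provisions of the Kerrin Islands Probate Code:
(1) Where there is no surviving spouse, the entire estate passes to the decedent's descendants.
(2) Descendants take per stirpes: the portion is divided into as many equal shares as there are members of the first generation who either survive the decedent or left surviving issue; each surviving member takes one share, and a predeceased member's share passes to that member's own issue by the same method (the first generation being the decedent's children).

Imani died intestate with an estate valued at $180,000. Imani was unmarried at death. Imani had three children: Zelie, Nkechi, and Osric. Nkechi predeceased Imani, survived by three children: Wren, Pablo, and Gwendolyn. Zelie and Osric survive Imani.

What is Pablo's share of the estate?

The entire $180,000 passes to the descendants.
That amount ($180,000) is divided into 3 shares of $60,000: Zelie and Osric each take $60,000; Nkechi's $60,000 share passes to Nkechi's issue.
Nkechi's share ($60,000) is divided into 3 shares of $20,000: Wren, Pablo, and Gwendolyn each take $20,000.

Pablo receives $20,000.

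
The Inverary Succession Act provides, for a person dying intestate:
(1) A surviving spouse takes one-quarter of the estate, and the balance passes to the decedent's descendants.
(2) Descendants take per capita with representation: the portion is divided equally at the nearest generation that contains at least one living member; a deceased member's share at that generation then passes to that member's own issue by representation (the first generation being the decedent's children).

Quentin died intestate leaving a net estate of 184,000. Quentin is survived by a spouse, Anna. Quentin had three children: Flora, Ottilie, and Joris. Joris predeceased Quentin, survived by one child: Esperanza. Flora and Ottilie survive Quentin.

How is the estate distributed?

Anna: 46,000; Flora: 46,000; Ottilie: 46,000; Esperanza: 46,000

Anna takes one-quarter of 184,000 = 46,000. The remaining 138,000 passes to the descendants.
The descendants' portion (138,000) is divided into 3 shares of 46,000: Flora and Ottilie each take 46,000; Joris's 46,000 share passes to Joris's issue.
Joris's share (46,000) passes entirely to Esperanza.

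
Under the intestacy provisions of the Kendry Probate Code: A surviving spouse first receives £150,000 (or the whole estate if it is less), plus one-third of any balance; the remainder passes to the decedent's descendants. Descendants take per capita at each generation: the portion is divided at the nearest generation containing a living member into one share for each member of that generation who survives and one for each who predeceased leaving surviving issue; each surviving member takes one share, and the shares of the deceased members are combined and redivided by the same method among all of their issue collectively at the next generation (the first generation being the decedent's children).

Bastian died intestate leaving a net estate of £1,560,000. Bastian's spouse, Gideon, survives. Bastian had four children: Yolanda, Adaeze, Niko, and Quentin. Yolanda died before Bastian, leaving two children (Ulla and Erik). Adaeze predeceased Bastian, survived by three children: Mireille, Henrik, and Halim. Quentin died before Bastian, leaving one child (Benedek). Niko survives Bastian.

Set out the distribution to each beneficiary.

Gideon: £620,000; Ulla: £117,500; Erik: £117,500; Mireille: £117,500; Henrik: £117,500; Halim: £117,500; Niko: £235,000; Benedek: £117,500

Gideon first takes £150,000, leaving a balance of £1,410,000. Gideon then takes one-third of the balance (£470,000), for a total of £620,000. The remaining £940,000 passes to the descendants.
The descendants' portion (£940,000) is divided at the children's generation into 4 shares of £235,000. Niko takes £235,000. The 3 shares of the deceased (Yolanda, Adaeze, and Quentin) are combined into a pool of £705,000.
That pool (£705,000) is divided at the grandchildren's generation equally among Ulla, Erik, Mireille, Henrik, Halim, and Benedek: £117,500 each.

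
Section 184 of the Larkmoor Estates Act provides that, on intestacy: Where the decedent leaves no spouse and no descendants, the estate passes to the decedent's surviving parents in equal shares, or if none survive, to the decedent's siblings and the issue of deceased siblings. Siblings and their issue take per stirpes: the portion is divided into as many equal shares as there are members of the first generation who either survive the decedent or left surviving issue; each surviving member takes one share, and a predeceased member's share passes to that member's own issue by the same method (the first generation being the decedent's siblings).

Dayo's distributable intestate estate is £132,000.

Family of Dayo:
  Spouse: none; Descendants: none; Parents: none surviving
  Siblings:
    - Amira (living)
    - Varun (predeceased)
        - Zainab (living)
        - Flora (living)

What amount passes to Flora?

Flora receives £33,000.

The entire £132,000 passes to the siblings and their issue.
That amount (£132,000) is divided into 2 shares of £66,000: Amira takes £66,000; Varun's £66,000 share passes to Varun's issue.
Varun's share (£66,000) is divided into 2 shares of £33,000: Zainab and Flora each take £33,000.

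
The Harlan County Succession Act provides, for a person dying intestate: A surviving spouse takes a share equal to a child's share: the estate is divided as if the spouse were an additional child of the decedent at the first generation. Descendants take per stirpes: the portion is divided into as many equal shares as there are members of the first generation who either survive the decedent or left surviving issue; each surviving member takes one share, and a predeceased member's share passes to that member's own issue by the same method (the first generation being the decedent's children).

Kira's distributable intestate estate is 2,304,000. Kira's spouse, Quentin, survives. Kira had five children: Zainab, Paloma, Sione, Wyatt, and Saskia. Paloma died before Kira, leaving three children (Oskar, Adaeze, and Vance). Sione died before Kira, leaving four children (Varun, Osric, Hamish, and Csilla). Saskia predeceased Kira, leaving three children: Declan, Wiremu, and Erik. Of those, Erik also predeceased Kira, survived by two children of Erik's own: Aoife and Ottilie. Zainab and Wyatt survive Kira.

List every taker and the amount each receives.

The spouse counts as an additional share at the children's level, so there are 6 primary shares of 384,000. Quentin takes one such share (384,000).
The children's combined portion (1,920,000) is divided into 5 shares of 384,000: Zainab and Wyatt each take 384,000; Paloma's 384,000 share passes to Paloma's issue; Sione's 384,000 share passes to Sione's issue; Saskia's 384,000 share passes to Saskia's issue.
Paloma's share (384,000) is divided into 3 shares of 128,000: Oskar, Adaeze, and Vance each take 128,000.
Sione's share (384,000) is divided into 4 shares of 96,000: Varun, Osric, Hamish, and Csilla each take 96,000.
Saskia's share (384,000) is divided into 3 shares of 128,000: Declan and Wiremu each take 128,000; Erik's 128,000 share passes to Erik's issue.
Erik's share (128,000) is divided into 2 shares of 64,000: Aoife and Ottilie each take 64,000.

Quentin: 384,000; Zainab: 384,000; Oskar: 128,000; Adaeze: 128,000; Vance: 128,000; Varun: 96,000; Osric: 96,000; Hamish: 96,000; Csilla: 96,000; Wyatt: 384,000; Declan: 128,000; Wiremu: 128,000; Aoife: 64,000; Ottilie: 64,000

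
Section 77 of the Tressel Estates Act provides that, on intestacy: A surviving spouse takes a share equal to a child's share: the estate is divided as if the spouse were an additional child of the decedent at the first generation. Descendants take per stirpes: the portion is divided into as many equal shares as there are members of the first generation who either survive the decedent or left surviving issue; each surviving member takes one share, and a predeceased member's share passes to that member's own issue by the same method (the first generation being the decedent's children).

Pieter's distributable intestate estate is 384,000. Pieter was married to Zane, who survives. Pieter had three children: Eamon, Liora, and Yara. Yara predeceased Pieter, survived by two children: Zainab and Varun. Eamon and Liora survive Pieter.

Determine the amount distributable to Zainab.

Zainab receives 48,000.

The spouse counts as an additional share at the children's level, so there are 4 primary shares of 96,000. Zane takes one such share (96,000).
The children's combined portion (288,000) is divided into 3 shares of 96,000: Eamon and Liora each take 96,000; Yara's 96,000 share passes to Yara's issue.
Yara's share (96,000) is divided into 2 shares of 48,000: Zainab and Varun each take 48,000.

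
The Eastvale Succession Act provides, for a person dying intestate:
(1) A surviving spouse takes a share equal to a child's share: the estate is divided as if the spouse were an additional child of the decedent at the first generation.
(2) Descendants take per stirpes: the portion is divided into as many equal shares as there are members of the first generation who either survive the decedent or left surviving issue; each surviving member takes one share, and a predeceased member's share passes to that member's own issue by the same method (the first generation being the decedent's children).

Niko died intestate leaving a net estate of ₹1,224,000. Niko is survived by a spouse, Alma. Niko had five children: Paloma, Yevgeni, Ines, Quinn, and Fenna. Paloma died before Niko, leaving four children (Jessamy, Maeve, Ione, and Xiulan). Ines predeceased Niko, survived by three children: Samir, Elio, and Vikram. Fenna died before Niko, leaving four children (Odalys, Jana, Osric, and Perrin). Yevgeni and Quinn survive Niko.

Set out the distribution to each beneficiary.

The spouse counts as an additional share at the children's level, so there are 6 primary shares of ₹204,000. Alma takes one such share (₹204,000).
The children's combined portion (₹1,020,000) is divided into 5 shares of ₹204,000: Yevgeni and Quinn each take ₹204,000; Paloma's ₹204,000 share passes to Paloma's issue; Ines's ₹204,000 share passes to Ines's issue; Fenna's ₹204,000 share passes to Fenna's issue.
Paloma's share (₹204,000) is divided into 4 shares of ₹51,000: Jessamy, Maeve, Ione, and Xiulan each take ₹51,000.
Ines's share (₹204,000) is divided into 3 shares of ₹68,000: Samir, Elio, and Vikram each take ₹68,000.
Fenna's share (₹204,000) is divided into 4 shares of ₹51,000: Odalys, Jana, Osric, and Perrin each take ₹51,000.

Alma: ₹204,000; Jessamy: ₹51,000; Maeve: ₹51,000; Ione: ₹51,000; Xiulan: ₹51,000; Yevgeni: ₹204,000; Samir: ₹68,000; Elio: ₹68,000; Vikram: ₹68,000; Quinn: ₹204,000; Odalys: ₹51,000; Jana: ₹51,000; Osric: ₹51,000; Perrin: ₹51,000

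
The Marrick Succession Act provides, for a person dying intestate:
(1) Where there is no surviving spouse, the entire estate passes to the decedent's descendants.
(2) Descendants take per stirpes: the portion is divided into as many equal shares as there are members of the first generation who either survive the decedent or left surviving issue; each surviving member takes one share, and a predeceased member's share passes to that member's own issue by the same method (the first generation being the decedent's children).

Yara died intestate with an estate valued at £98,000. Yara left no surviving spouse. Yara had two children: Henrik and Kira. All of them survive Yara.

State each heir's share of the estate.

Henrik: £49,000; Kira: £49,000

The entire £98,000 passes to the descendants.
That amount (£98,000) is divided into 2 shares of £49,000: Henrik and Kira each take £49,000.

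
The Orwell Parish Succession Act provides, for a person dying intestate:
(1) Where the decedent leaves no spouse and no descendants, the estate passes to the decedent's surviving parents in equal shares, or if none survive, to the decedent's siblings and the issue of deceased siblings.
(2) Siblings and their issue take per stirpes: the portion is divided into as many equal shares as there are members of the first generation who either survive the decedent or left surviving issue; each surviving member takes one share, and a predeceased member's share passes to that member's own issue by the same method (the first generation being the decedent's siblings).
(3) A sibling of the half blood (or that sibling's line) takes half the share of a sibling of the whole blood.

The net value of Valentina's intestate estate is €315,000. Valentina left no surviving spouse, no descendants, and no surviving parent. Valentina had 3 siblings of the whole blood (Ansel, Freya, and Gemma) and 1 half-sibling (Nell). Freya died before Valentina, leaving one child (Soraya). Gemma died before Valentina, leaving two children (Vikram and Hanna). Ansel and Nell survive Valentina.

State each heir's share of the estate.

Ansel: €90,000; Soraya: €90,000; Vikram: €45,000; Hanna: €45,000; Nell: €45,000

The entire €315,000 passes to the siblings and their issue.
Counting each half-blood sibling's line as half a unit, there are 7/2 units in €315,000, so one unit is €90,000. Whole-blood lines (Ansel, Freya, and Gemma) take €90,000 each; half-blood lines (Nell) take €45,000 each.
Freya's share (€90,000) passes entirely to Soraya.
Gemma's share (€90,000) is divided into 2 shares of €45,000: Vikram and Hanna each take €45,000.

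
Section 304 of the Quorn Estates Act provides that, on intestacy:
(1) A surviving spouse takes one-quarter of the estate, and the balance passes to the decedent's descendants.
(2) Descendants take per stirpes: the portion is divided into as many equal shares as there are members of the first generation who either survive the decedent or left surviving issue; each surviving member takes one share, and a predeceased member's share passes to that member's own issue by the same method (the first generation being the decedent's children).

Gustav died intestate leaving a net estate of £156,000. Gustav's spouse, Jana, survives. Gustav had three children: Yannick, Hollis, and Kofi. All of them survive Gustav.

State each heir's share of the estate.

Jana takes one-quarter of £156,000 = £39,000. The remaining £117,000 passes to the descendants.
The descendants' portion (£117,000) is divided into 3 shares of £39,000: Yannick, Hollis, and Kofi each take £39,000.

Jana: £39,000; Yannick: £39,000; Hollis: £39,000; Kofi: £39,000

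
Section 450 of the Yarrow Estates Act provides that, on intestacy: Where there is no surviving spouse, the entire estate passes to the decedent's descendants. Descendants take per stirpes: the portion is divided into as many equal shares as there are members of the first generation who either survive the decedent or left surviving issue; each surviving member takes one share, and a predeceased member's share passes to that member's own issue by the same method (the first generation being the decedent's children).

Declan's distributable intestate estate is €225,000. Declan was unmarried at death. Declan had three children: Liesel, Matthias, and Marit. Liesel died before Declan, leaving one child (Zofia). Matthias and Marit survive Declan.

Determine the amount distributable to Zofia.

Zofia receives €75,000.

The entire €225,000 passes to the descendants.
That amount (€225,000) is divided into 3 shares of €75,000: Matthias and Marit each take €75,000; Liesel's €75,000 share passes to Liesel's issue.
Liesel's share (€75,000) passes entirely to Zofia.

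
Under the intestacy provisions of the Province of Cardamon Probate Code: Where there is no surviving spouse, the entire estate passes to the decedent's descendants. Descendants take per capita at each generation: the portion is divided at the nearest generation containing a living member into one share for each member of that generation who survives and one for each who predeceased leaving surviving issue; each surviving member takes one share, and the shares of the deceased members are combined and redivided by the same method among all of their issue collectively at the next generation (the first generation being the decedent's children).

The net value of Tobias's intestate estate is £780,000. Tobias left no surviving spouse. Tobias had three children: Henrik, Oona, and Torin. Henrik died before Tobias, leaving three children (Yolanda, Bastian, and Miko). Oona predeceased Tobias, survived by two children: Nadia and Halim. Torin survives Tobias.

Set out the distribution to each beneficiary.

The entire £780,000 passes to the descendants.
That amount (£780,000) is divided at the children's generation into 3 shares of £260,000. Torin takes £260,000. The 2 shares of the deceased (Henrik and Oona) are combined into a pool of £520,000.
That pool (£520,000) is divided at the grandchildren's generation equally among Yolanda, Bastian, Miko, Nadia, and Halim: £104,000 each.

Yolanda: £104,000; Bastian: £104,000; Miko: £104,000; Nadia: £104,000; Halim: £104,000; Torin: £260,000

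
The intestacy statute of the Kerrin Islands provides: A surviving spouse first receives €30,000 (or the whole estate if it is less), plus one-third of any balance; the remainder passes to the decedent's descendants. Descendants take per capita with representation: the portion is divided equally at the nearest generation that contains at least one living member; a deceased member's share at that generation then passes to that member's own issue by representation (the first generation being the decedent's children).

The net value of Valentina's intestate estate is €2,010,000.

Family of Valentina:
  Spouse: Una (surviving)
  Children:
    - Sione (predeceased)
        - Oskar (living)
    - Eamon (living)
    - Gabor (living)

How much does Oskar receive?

Una first takes €30,000, leaving a balance of €1,980,000. Una then takes one-third of the balance (€660,000), for a total of €690,000. The remaining €1,320,000 passes to the descendants.
The descendants' portion (€1,320,000) is divided into 3 shares of €440,000: Eamon and Gabor each take €440,000; Sione's €440,000 share passes to Sione's issue.
Sione's share (€440,000) passes entirely to Oskar.

Oskar receives €440,000.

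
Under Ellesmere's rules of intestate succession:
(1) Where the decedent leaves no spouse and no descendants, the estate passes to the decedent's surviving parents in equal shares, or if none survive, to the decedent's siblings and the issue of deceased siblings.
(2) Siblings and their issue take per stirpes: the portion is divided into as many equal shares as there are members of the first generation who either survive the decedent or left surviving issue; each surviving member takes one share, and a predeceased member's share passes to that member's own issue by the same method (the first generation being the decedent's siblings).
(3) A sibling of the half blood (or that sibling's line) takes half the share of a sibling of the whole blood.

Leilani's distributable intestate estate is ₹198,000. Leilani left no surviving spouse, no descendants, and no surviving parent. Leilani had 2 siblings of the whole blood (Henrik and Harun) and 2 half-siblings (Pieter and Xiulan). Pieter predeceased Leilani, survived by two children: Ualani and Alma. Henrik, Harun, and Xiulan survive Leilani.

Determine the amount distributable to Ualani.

Ualani receives ₹16,500.

The entire ₹198,000 passes to the siblings and their issue.
Counting each half-blood sibling's line as half a unit, there are 3 units in ₹198,000, so one unit is ₹66,000. Whole-blood lines (Henrik and Harun) take ₹66,000 each; half-blood lines (Pieter and Xiulan) take ₹33,000 each.
Pieter's share (₹33,000) is divided into 2 shares of ₹16,500: Ualani and Alma each take ₹16,500.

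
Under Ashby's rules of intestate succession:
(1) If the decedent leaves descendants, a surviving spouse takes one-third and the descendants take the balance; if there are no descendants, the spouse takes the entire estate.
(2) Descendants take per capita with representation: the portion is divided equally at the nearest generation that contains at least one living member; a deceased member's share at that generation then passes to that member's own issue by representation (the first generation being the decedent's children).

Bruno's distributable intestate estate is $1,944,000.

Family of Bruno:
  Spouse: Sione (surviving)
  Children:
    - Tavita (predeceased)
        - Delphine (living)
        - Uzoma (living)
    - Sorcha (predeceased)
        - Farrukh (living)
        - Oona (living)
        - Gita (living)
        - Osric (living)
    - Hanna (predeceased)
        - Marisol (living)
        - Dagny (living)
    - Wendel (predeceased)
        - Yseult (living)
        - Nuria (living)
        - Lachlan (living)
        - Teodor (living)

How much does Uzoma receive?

Sione takes one-third of $1,944,000 = $648,000. The remaining $1,296,000 passes to the descendants.
No child survives, so the initial division is made at the grandchildren's generation.
The descendants' portion ($1,296,000) is divided into 12 shares of $108,000: Delphine, Uzoma, Farrukh, Oona, Gita, Osric, Marisol, Dagny, Yseult, Nuria, Lachlan, and Teodor each take $108,000.

Uzoma receives $108,000.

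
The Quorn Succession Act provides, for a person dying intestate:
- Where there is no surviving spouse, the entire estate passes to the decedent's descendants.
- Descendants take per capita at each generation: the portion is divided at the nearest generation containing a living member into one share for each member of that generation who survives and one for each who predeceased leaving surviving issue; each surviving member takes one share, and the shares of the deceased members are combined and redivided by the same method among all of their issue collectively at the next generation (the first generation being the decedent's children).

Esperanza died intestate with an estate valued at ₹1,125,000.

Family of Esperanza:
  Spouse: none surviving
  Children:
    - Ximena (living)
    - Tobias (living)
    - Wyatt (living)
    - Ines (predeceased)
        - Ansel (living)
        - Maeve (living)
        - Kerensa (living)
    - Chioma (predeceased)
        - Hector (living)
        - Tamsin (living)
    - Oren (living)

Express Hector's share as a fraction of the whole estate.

Hector receives 1/15 of the estate.

The entire ₹1,125,000 passes to the descendants.
That amount (₹1,125,000) is divided at the children's generation into 6 shares of ₹187,500. Ximena, Tobias, Wyatt, and Oren each take ₹187,500. The 2 shares of the deceased (Ines and Chioma) are combined into a pool of ₹375,000.
That pool (₹375,000) is divided at the grandchildren's generation equally among Ansel, Maeve, Kerensa, Hector, and Tamsin: ₹75,000 each.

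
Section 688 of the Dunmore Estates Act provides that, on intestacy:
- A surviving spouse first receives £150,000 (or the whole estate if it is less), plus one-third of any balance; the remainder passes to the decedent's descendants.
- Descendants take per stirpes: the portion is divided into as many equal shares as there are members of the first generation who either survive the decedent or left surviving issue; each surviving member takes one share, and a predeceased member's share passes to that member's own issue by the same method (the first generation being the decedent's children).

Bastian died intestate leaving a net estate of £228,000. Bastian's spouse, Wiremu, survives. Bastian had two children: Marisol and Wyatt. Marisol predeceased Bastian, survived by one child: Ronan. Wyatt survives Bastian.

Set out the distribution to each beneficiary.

Wiremu first takes £150,000, leaving a balance of £78,000. Wiremu then takes one-third of the balance (£26,000), for a total of £176,000. The remaining £52,000 passes to the descendants.
The descendants' portion (£52,000) is divided into 2 shares of £26,000: Wyatt takes £26,000; Marisol's £26,000 share passes to Marisol's issue.
Marisol's share (£26,000) passes entirely to Ronan.

Wiremu: £176,000; Ronan: £26,000; Wyatt: £26,000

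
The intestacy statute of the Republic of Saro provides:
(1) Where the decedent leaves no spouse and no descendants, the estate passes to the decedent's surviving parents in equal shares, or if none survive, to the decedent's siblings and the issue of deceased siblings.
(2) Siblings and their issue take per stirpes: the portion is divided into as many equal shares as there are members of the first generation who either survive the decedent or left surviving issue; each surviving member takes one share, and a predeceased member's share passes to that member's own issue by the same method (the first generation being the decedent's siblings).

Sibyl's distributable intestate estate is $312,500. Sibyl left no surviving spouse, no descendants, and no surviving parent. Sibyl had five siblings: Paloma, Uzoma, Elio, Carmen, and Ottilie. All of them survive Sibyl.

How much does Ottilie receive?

The entire $312,500 passes to the siblings and their issue.
That amount ($312,500) is divided into 5 shares of $62,500: Paloma, Uzoma, Elio, Carmen, and Ottilie each take $62,500.

Ottilie receives $62,500.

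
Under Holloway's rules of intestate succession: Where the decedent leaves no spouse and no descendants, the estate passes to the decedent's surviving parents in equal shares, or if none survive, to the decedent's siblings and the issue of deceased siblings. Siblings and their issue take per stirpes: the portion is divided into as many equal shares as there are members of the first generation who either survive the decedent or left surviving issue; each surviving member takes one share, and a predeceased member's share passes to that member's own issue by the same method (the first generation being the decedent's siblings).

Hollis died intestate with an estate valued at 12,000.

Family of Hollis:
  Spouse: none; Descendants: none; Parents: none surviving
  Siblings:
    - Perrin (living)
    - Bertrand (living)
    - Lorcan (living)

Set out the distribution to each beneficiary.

Perrin: 4,000; Bertrand: 4,000; Lorcan: 4,000

The entire 12,000 passes to the siblings and their issue.
That amount (12,000) is divided into 3 shares of 4,000: Perrin, Bertrand, and Lorcan each take 4,000.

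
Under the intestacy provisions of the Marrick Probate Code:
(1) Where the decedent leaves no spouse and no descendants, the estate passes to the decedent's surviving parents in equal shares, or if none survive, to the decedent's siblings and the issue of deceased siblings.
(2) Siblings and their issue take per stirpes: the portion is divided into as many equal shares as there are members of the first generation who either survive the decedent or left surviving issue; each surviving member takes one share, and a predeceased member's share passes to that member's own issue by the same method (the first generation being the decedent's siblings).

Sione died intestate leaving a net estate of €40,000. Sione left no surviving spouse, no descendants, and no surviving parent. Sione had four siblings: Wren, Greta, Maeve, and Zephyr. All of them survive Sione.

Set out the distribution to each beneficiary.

The entire €40,000 passes to the siblings and their issue.
That amount (€40,000) is divided into 4 shares of €10,000: Wren, Greta, Maeve, and Zephyr each take €10,000.

Wren: €10,000; Greta: €10,000; Maeve: €10,000; Zephyr: €10,000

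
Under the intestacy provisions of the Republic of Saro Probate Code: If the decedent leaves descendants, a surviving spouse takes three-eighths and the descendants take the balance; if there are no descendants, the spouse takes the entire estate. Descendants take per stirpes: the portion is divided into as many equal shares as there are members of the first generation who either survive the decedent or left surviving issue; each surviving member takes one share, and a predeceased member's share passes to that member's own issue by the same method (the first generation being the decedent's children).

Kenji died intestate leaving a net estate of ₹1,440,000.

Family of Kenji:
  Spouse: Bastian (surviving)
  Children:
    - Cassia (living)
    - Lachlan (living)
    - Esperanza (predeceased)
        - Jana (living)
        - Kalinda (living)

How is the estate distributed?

Bastian: ₹540,000; Cassia: ₹300,000; Lachlan: ₹300,000; Jana: ₹150,000; Kalinda: ₹150,000

Bastian takes three-eighths of ₹1,440,000 = ₹540,000. The remaining ₹900,000 passes to the descendants.
The descendants' portion (₹900,000) is divided into 3 shares of ₹300,000: Cassia and Lachlan each take ₹300,000; Esperanza's ₹300,000 share passes to Esperanza's issue.
Esperanza's share (₹300,000) is divided into 2 shares of ₹150,000: Jana and Kalinda each take ₹150,000.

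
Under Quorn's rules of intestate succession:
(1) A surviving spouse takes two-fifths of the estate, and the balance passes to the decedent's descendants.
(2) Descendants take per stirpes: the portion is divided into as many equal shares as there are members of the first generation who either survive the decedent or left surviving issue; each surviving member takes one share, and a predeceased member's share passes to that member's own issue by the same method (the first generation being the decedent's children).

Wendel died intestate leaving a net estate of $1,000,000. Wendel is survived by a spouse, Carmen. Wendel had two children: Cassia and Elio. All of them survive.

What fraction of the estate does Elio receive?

Carmen takes two-fifths of $1,000,000 = $400,000. The remaining $600,000 passes to the descendants.
The descendants' portion ($600,000) is divided into 2 shares of $300,000: Cassia and Elio each take $300,000.

Elio receives 3/10 of the estate.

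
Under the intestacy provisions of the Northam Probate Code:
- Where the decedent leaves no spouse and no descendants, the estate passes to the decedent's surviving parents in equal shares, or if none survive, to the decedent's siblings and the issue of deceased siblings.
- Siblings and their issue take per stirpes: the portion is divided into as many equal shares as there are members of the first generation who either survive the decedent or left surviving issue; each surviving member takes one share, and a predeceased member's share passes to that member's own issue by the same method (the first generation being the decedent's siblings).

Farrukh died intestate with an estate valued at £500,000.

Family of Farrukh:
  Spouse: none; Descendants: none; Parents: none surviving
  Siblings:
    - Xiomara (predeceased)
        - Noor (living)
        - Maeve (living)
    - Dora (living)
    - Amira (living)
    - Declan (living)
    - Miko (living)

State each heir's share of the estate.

The entire £500,000 passes to the siblings and their issue.
That amount (£500,000) is divided into 5 shares of £100,000: Dora, Amira, Declan, and Miko each take £100,000; Xiomara's £100,000 share passes to Xiomara's issue.
Xiomara's share (£100,000) is divided into 2 shares of £50,000: Noor and Maeve each take £50,000.

Noor: £50,000; Maeve: £50,000; Dora: £100,000; Amira: £100,000; Declan: £100,000; Miko: £100,000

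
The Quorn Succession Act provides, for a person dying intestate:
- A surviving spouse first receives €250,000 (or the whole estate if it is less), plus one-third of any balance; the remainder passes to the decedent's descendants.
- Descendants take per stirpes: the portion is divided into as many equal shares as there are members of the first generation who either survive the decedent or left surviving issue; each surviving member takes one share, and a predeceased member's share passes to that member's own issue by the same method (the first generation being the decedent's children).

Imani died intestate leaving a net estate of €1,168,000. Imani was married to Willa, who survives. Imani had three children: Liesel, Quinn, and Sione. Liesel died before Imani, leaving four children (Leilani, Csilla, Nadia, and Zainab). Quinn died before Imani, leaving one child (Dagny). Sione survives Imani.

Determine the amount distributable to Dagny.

Willa first takes €250,000, leaving a balance of €918,000. Willa then takes one-third of the balance (€306,000), for a total of €556,000. The remaining €612,000 passes to the descendants.
The descendants' portion (€612,000) is divided into 3 shares of €204,000: Sione takes €204,000; Liesel's €204,000 share passes to Liesel's issue; Quinn's €204,000 share passes to Quinn's issue.
Liesel's share (€204,000) is divided into 4 shares of €51,000: Leilani, Csilla, Nadia, and Zainab each take €51,000.
Quinn's share (€204,000) passes entirely to Dagny.

Dagny receives €204,000.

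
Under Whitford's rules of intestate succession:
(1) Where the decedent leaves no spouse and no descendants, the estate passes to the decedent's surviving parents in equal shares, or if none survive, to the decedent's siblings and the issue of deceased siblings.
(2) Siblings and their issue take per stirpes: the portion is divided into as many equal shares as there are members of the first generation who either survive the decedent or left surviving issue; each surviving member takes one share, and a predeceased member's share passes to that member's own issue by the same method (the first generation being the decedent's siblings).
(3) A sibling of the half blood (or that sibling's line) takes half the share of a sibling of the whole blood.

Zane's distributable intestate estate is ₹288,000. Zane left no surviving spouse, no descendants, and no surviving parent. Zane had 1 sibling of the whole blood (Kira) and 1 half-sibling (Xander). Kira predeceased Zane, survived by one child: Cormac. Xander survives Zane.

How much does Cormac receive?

The entire ₹288,000 passes to the siblings and their issue.
Counting each half-blood sibling's line as half a unit, there are 3/2 units in ₹288,000, so one unit is ₹192,000. Whole-blood lines (Kira) take ₹192,000 each; half-blood lines (Xander) take ₹96,000 each.
Kira's share (₹192,000) passes entirely to Cormac.

Cormac receives ₹192,000.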